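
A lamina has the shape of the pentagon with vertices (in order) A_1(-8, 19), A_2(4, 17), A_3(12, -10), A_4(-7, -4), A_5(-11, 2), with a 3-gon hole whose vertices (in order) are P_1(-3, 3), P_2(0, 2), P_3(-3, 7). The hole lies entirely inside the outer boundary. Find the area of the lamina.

406.5

Outer boundary:
Apply the shoelace formula: 2A = Σ (x_i·y_{i+1} − x_{i+1}·y_i), indices taken mod 5.
Σ = (-212) + (-244) + (-118) + (-58) + (-193) = -825
Area = |Σ|/2 = 412.5.
Hole:
Apply Gauss's area formula: 2A = Σ (x_i·y_{i+1} − x_{i+1}·y_i), indices taken mod 3.
Σ = (-6) + (6) + (12) = 12
Area = |Σ|/2 = 6.
Net area = 412.5 − 6 = 406.5.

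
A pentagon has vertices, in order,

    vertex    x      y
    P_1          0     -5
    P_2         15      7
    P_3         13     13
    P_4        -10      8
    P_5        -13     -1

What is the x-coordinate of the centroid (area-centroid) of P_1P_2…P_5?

53/74

Apply Gauss's area formula. First the cross-terms c_i = x_i·y_{i+1} − x_{i+1}·y_i:
  75, 104, 234, 114, 65  ⇒  2A = 592, A = 296.
Then Σ (x_i + x_{i+1})·c_i = 1272, so x̄ = 1272 / (6·296) = 53/74.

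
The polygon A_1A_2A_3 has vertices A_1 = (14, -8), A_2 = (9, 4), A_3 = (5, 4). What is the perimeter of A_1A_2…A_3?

|A_1A_2| = √((-5)² + (12)²) = √169 = 13
|A_2A_3| = √((-4)² + (0)²) = √16 = 4
|A_3A_1| = √((9)² + (-12)²) = √225 = 15
Perimeter = 13 + 4 + 15 = 32.

32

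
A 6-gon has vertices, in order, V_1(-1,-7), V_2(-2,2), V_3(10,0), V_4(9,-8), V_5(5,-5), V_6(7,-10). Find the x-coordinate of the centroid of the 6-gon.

172/45

Apply the shoelace formula. First the cross-terms c_i = x_i·y_{i+1} − x_{i+1}·y_i:
  -16, -20, -80, -5, -15, -59  ⇒  2A = -195, A = -97.5.
Then Σ (x_i + x_{i+1})·c_i = -2236, so x̄ = -2236 / (6·(-97.5)) = 172/45.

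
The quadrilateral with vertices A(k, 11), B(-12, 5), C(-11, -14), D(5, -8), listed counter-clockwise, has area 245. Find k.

The doubled signed area Σ (x_i y_{i+1} − x_{i+1} y_i) is linear in k.
With k=0 it equals 568; the coefficient of k is 13 (from the two edges through A).
So 13·k + 568 = 2·245 = 490 ⇒ k = -6.

-6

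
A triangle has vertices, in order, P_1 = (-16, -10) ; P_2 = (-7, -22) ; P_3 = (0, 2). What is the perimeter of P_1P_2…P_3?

|P_1P_2| = √((9)² + (-12)²) = √225 = 15
|P_2P_3| = √((7)² + (24)²) = √625 = 25
|P_3P_1| = √((-16)² + (-12)²) = √400 = 20
Perimeter = 15 + 25 + 20 = 60.

60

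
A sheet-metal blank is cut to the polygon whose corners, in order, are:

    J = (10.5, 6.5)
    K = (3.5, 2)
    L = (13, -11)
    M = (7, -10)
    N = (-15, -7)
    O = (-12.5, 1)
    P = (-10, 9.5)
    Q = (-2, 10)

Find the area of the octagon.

J→K: (10.5)(2) − (3.5)(6.5) = -1.75
K→L: (3.5)(-11) − (13)(2) = -64.5
L→M: (13)(-10) − (7)(-11) = -53
M→N: (7)(-7) − (-15)(-10) = -199
N→O: (-15)(1) − (-12.5)(-7) = -102.5
O→P: (-12.5)(9.5) − (-10)(1) = -108.75
P→Q: (-10)(10) − (-2)(9.5) = -81
Q→J: (-2)(6.5) − (10.5)(10) = -118
Σ = -728.5
Area = |Σ|/2 = 364.25.

364.25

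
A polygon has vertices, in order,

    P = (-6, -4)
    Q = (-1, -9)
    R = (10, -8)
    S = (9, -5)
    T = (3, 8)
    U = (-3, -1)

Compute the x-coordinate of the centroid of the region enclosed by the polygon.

485/213

Apply the shoelace (surveyor's) formula. First the cross-terms c_i = x_i·y_{i+1} − x_{i+1}·y_i:
  50, 98, 22, 87, 21, 6  ⇒  2A = 284, A = 142.
Then Σ (x_i + x_{i+1})·c_i = 1940, so x̄ = 1940 / (6·142) = 485/213.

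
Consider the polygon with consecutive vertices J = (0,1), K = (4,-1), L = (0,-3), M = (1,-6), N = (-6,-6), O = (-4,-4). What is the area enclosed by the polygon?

29.5

Apply Gauss's area formula: 2A = Σ (x_i·y_{i+1} − x_{i+1}·y_i), indices taken mod 6.
Σ = (-4) + (-12) + (3) + (-42) + (0) + (-4) = -59
Area = |Σ|/2 = 29.5.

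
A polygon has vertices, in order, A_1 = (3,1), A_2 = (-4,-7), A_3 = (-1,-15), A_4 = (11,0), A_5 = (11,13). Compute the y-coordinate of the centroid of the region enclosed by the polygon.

Apply the shoelace (surveyor's) formula. First the cross-terms c_i = x_i·y_{i+1} − x_{i+1}·y_i:
  -17, 53, 165, 143, -28  ⇒  2A = 316, A = 158.
Then Σ (y_i + y_{i+1})·c_i = -2072, so ȳ = -2072 / (6·158) = -518/237.

-518/237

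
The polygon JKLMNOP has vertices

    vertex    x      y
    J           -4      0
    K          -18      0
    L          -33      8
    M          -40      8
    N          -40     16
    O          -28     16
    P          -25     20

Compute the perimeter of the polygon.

92

|JK| = √((-14)² + (0)²) = √196 = 14
|KL| = √((-15)² + (8)²) = √289 = 17
|LM| = √((-7)² + (0)²) = √49 = 7
|MN| = √((0)² + (8)²) = √64 = 8
|NO| = √((12)² + (0)²) = √144 = 12
|OP| = √((3)² + (4)²) = √25 = 5
|PJ| = √((21)² + (-20)²) = √841 = 29
Perimeter = 14 + 17 + 7 + 8 + 12 + 5 + 29 = 92.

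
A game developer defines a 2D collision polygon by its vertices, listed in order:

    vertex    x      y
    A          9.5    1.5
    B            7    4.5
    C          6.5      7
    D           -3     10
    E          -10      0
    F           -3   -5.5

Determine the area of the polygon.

170.375

Apply the shoelace formula: 2A = Σ (x_i·y_{i+1} − x_{i+1}·y_i), indices taken mod 6.
Cross-terms: 32.25, 19.75, 86, 100, 55, 47.75  ⇒  Σ = 340.75
Area = |Σ|/2 = 170.375.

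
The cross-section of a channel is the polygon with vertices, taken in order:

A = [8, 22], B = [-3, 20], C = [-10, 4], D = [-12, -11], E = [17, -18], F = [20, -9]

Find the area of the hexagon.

847

Σ = (226) + (188) + (158) + (403) + (207) + (512) = 1694
Area = |Σ|/2 = 847.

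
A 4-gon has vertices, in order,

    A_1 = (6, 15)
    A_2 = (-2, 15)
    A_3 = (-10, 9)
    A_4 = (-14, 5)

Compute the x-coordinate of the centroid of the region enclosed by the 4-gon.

-42/11

Apply Gauss's area formula. First the cross-terms c_i = x_i·y_{i+1} − x_{i+1}·y_i:
  120, 132, 76, -240  ⇒  2A = 88, A = 44.
Then Σ (x_i + x_{i+1})·c_i = -1008, so x̄ = -1008 / (6·44) = -42/11.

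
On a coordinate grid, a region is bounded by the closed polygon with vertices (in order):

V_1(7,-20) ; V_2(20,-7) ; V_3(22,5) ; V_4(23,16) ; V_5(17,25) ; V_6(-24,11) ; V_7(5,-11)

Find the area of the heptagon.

Apply the shoelace formula: 2A = Σ (x_i·y_{i+1} − x_{i+1}·y_i), indices taken mod 7.
Σ = (351) + (254) + (237) + (303) + (787) + (209) + (-23) = 2118
Area = |Σ|/2 = 1059.

1059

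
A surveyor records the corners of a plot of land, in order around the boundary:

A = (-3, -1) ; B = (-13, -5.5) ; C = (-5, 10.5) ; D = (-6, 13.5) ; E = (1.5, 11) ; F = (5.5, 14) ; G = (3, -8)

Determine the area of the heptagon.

Apply the shoelace (surveyor's) formula: 2A = Σ (x_i·y_{i+1} − x_{i+1}·y_i), indices taken mod 7.
A→B: (-3)(-5.5) − (-13)(-1) = 3.5
B→C: (-13)(10.5) − (-5)(-5.5) = -164
C→D: (-5)(13.5) − (-6)(10.5) = -4.5
D→E: (-6)(11) − (1.5)(13.5) = -86.25
E→F: (1.5)(14) − (5.5)(11) = -39.5
F→G: (5.5)(-8) − (3)(14) = -86
G→A: (3)(-1) − (-3)(-8) = -27
Σ = -403.75
Area = |Σ|/2 = 201.875.

201.875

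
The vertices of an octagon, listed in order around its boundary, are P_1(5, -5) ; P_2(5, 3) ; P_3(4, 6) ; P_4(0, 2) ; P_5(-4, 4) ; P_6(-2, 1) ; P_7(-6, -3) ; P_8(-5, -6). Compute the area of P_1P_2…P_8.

83

P_1→P_2: (5)(3) − (5)(-5) = 40
P_2→P_3: (5)(6) − (4)(3) = 18
P_3→P_4: (4)(2) − (0)(6) = 8
P_4→P_5: (0)(4) − (-4)(2) = 8
P_5→P_6: (-4)(1) − (-2)(4) = 4
P_6→P_7: (-2)(-3) − (-6)(1) = 12
P_7→P_8: (-6)(-6) − (-5)(-3) = 21
P_8→P_1: (-5)(-5) − (5)(-6) = 55
Σ = 166
Area = |Σ|/2 = 83.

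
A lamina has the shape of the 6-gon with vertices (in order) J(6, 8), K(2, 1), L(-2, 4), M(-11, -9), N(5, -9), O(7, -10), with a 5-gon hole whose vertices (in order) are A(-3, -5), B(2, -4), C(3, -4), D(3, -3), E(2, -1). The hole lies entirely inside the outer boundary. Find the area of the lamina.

158

Outer boundary:
Cross-terms: -10, 10, 62, 144, 13, 116  ⇒  Σ = 335
Area = |Σ|/2 = 167.5.
Hole:
Apply Gauss's area formula: 2A = Σ (x_i·y_{i+1} − x_{i+1}·y_i), indices taken mod 5.
Cross-terms: 22, 4, 3, 3, -13  ⇒  Σ = 19
Area = |Σ|/2 = 9.5.
Net area = 167.5 − 9.5 = 158.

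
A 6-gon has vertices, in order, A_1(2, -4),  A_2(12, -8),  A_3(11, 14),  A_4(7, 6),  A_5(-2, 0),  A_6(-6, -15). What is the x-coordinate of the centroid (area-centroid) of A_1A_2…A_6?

447/88

Apply Gauss's area formula. First the cross-terms c_i = x_i·y_{i+1} − x_{i+1}·y_i:
  32, 256, -32, 12, 30, 54  ⇒  2A = 352, A = 176.
Then Σ (x_i + x_{i+1})·c_i = 5364, so x̄ = 5364 / (6·176) = 447/88.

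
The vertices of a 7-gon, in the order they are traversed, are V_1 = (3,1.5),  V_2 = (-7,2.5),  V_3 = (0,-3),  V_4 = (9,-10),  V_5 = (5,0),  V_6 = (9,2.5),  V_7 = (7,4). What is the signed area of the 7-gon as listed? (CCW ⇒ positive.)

Apply the shoelace (surveyor's) formula: 2A = Σ (x_i·y_{i+1} − x_{i+1}·y_i), indices taken mod 7.
Σ = (18) + (21) + (27) + (50) + (12.5) + (18.5) + (-1.5) = 145.5
Signed area = Σ/2 = 72.75 (positive ⇒ counter-clockwise traversal).

72.75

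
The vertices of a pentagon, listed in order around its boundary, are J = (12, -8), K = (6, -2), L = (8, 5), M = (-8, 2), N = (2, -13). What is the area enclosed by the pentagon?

Apply the surveyor's formula: 2A = Σ (x_i·y_{i+1} − x_{i+1}·y_i), indices taken mod 5.
J→K: (12)(-2) − (6)(-8) = 24
K→L: (6)(5) − (8)(-2) = 46
L→M: (8)(2) − (-8)(5) = 56
M→N: (-8)(-13) − (2)(2) = 100
N→J: (2)(-8) − (12)(-13) = 140
Σ = 366
Area = |Σ|/2 = 183.

183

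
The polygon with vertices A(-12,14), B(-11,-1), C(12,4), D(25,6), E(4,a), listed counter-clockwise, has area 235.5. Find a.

The doubled signed area Σ (x_i y_{i+1} − x_{i+1} y_i) is linear in a.
With a=0 it equals 138; the coefficient of a is 37 (from the two edges through E).
So 37·a + 138 = 2·235.5 = 471 ⇒ a = 9.

9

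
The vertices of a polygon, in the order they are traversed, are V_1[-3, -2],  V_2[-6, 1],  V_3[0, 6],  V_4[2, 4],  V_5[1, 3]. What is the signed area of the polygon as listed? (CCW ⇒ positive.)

-27

Apply the shoelace formula: 2A = Σ (x_i·y_{i+1} − x_{i+1}·y_i), indices taken mod 5.
Cross-terms: -15, -36, -12, 2, 7  ⇒  Σ = -54
Signed area = Σ/2 = -27 (negative ⇒ clockwise traversal).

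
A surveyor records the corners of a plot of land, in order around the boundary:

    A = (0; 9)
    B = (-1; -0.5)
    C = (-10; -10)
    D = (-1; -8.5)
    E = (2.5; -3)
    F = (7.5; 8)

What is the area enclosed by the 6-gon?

Σ = (9) + (5) + (75) + (24.25) + (42.5) + (67.5) = 223.25
Area = |Σ|/2 = 111.625.

111.625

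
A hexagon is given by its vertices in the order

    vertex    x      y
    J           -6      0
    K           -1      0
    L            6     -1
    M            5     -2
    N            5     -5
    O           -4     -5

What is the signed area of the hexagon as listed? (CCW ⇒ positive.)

-48

Cross-terms: 0, 1, -7, -15, -45, -30  ⇒  Σ = -96
Signed area = Σ/2 = -48 (negative ⇒ clockwise traversal).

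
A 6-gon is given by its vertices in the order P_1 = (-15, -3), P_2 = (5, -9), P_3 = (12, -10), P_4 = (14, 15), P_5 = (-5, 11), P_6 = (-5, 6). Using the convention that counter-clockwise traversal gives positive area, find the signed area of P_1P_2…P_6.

P_1→P_2: (-15)(-9) − (5)(-3) = 150
P_2→P_3: (5)(-10) − (12)(-9) = 58
P_3→P_4: (12)(15) − (14)(-10) = 320
P_4→P_5: (14)(11) − (-5)(15) = 229
P_5→P_6: (-5)(6) − (-5)(11) = 25
P_6→P_1: (-5)(-3) − (-15)(6) = 105
Σ = 887
Signed area = Σ/2 = 443.5 (positive ⇒ counter-clockwise traversal).

443.5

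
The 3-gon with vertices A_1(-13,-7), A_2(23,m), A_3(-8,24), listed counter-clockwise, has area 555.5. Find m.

The doubled signed area Σ (x_i y_{i+1} − x_{i+1} y_i) is linear in m.
With m=0 it equals 1081; the coefficient of m is -5 (from the two edges through A_2).
So -5·m + 1081 = 2·555.5 = 1111 ⇒ m = -6.

-6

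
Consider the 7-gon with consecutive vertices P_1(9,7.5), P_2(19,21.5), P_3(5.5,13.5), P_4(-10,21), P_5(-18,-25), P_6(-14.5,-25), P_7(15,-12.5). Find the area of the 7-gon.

Σ = (51) + (138.25) + (250.5) + (628) + (87.5) + (556.25) + (225) = 1936.5
Area = |Σ|/2 = 968.25.

968.25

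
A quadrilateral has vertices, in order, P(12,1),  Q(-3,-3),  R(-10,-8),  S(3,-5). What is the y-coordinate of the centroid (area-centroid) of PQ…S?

-541/147

Apply the shoelace formula. First the cross-terms c_i = x_i·y_{i+1} − x_{i+1}·y_i:
  -33, -6, 74, 63  ⇒  2A = 98, A = 49.
Then Σ (y_i + y_{i+1})·c_i = -1082, so ȳ = -1082 / (6·49) = -541/147.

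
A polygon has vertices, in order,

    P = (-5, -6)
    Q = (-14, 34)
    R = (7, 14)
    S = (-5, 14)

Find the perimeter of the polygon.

102

|PQ| = √((-9)² + (40)²) = √1681 = 41
|QR| = √((21)² + (-20)²) = √841 = 29
|RS| = √((-12)² + (0)²) = √144 = 12
|SP| = √((0)² + (-20)²) = √400 = 20
Perimeter = 41 + 29 + 12 + 20 = 102.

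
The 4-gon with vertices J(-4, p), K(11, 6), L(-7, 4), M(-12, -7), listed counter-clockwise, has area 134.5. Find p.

The doubled signed area Σ (x_i y_{i+1} − x_{i+1} y_i) is linear in p.
With p=0 it equals 131; the coefficient of p is -23 (from the two edges through J).
So -23·p + 131 = 2·134.5 = 269 ⇒ p = -6.

-6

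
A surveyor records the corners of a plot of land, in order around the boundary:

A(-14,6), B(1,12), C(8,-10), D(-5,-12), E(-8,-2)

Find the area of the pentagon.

Apply the shoelace (surveyor's) formula: 2A = Σ (x_i·y_{i+1} − x_{i+1}·y_i), indices taken mod 5.
A→B: (-14)(12) − (1)(6) = -174
B→C: (1)(-10) − (8)(12) = -106
C→D: (8)(-12) − (-5)(-10) = -146
D→E: (-5)(-2) − (-8)(-12) = -86
E→A: (-8)(6) − (-14)(-2) = -76
Σ = -588
Area = |Σ|/2 = 294.

294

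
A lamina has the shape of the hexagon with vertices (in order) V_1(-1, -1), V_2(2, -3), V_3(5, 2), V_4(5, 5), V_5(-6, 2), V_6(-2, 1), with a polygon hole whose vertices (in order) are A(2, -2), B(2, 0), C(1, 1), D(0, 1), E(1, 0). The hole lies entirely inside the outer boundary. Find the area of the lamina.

38

Outer boundary:
Apply the surveyor's formula: 2A = Σ (x_i·y_{i+1} − x_{i+1}·y_i), indices taken mod 6.
Cross-terms: 5, 19, 15, 40, -2, 3  ⇒  Σ = 80
Area = |Σ|/2 = 40.
Hole:
Apply the surveyor's formula: 2A = Σ (x_i·y_{i+1} − x_{i+1}·y_i), indices taken mod 5.
Cross-terms: 4, 2, 1, -1, -2  ⇒  Σ = 4
Area = |Σ|/2 = 2.
Net area = 40 − 2 = 38.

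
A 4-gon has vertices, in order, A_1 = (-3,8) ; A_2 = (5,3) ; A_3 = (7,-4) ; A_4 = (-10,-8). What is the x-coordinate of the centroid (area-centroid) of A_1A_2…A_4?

Apply the surveyor's formula. First the cross-terms c_i = x_i·y_{i+1} − x_{i+1}·y_i:
  -49, -41, -96, -104  ⇒  2A = -290, A = -145.
Then Σ (x_i + x_{i+1})·c_i = 1050, so x̄ = 1050 / (6·(-145)) = -35/29.

-35/29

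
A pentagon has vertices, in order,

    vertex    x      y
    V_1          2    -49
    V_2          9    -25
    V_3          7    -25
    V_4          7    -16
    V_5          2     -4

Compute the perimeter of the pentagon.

|V_1V_2| = √((7)² + (24)²) = √625 = 25
|V_2V_3| = √((-2)² + (0)²) = √4 = 2
|V_3V_4| = √((0)² + (9)²) = √81 = 9
|V_4V_5| = √((-5)² + (12)²) = √169 = 13
|V_5V_1| = √((0)² + (-45)²) = √2025 = 45
Perimeter = 25 + 2 + 9 + 13 + 45 = 94.

94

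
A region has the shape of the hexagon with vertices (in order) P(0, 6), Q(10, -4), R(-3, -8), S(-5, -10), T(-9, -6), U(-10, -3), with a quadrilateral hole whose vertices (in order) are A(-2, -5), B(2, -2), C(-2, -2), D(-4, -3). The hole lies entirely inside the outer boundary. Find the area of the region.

Outer boundary:
Apply the shoelace formula: 2A = Σ (x_i·y_{i+1} − x_{i+1}·y_i), indices taken mod 6.
Σ = (-60) + (-92) + (-10) + (-60) + (-33) + (-60) = -315
Area = |Σ|/2 = 157.5.
Hole:
Apply the shoelace formula: 2A = Σ (x_i·y_{i+1} − x_{i+1}·y_i), indices taken mod 4.
Cross-terms: 14, -8, -2, 14  ⇒  Σ = 18
Area = |Σ|/2 = 9.
Net area = 157.5 − 9 = 148.5.

148.5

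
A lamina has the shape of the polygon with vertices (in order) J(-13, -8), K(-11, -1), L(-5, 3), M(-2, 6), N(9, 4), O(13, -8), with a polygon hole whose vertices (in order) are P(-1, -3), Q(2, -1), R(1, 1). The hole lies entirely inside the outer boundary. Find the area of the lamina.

261.5

Outer boundary:
Cross-terms: -75, -38, -24, -62, -124, -208  ⇒  Σ = -531
Area = |Σ|/2 = 265.5.
Hole:
Σ = (7) + (3) + (-2) = 8
Area = |Σ|/2 = 4.
Net area = 265.5 − 4 = 261.5.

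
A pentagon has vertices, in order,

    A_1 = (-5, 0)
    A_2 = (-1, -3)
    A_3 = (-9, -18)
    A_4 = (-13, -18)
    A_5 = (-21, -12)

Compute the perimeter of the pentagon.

|A_1A_2| = √((4)² + (-3)²) = √25 = 5
|A_2A_3| = √((-8)² + (-15)²) = √289 = 17
|A_3A_4| = √((-4)² + (0)²) = √16 = 4
|A_4A_5| = √((-8)² + (6)²) = √100 = 10
|A_5A_1| = √((16)² + (12)²) = √400 = 20
Perimeter = 5 + 17 + 4 + 10 + 20 = 56.

56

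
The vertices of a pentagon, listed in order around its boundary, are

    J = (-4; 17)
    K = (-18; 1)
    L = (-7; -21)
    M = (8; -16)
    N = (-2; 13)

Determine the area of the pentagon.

J→K: (-4)(1) − (-18)(17) = 302
K→L: (-18)(-21) − (-7)(1) = 385
L→M: (-7)(-16) − (8)(-21) = 280
M→N: (8)(13) − (-2)(-16) = 72
N→J: (-2)(17) − (-4)(13) = 18
Σ = 1057
Area = |Σ|/2 = 528.5.

528.5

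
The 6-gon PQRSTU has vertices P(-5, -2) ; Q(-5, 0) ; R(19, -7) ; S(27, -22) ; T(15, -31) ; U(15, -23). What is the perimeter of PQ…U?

|PQ| = √((0)² + (2)²) = √4 = 2
|QR| = √((24)² + (-7)²) = √625 = 25
|RS| = √((8)² + (-15)²) = √289 = 17
|ST| = √((-12)² + (-9)²) = √225 = 15
|TU| = √((0)² + (8)²) = √64 = 8
|UP| = √((-20)² + (21)²) = √841 = 29
Perimeter = 2 + 25 + 17 + 15 + 8 + 29 = 96.

96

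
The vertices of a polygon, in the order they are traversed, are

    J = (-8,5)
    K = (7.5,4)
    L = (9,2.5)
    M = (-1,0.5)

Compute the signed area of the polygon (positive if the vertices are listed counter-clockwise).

-40.375

Apply the surveyor's formula: 2A = Σ (x_i·y_{i+1} − x_{i+1}·y_i), indices taken mod 4.
Σ = (-69.5) + (-17.25) + (7) + (-1) = -80.75
Signed area = Σ/2 = -40.375 (negative ⇒ clockwise traversal).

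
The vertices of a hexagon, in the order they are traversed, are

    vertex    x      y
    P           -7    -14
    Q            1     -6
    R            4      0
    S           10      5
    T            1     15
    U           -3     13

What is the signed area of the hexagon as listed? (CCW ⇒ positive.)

Σ = (56) + (24) + (20) + (145) + (58) + (133) = 436
Signed area = Σ/2 = 218 (positive ⇒ counter-clockwise traversal).

218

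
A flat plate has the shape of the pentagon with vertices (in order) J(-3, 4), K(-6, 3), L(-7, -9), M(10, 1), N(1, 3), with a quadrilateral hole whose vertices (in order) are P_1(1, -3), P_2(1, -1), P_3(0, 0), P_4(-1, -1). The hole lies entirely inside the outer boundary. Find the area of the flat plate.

104.5

Outer boundary:
Apply Gauss's area formula: 2A = Σ (x_i·y_{i+1} − x_{i+1}·y_i), indices taken mod 5.
Σ = (15) + (75) + (83) + (29) + (13) = 215
Area = |Σ|/2 = 107.5.
Hole:
Apply the surveyor's formula: 2A = Σ (x_i·y_{i+1} − x_{i+1}·y_i), indices taken mod 4.
P_1→P_2: (1)(-1) − (1)(-3) = 2
P_2→P_3: (1)(0) − (0)(-1) = 0
P_3→P_4: (0)(-1) − (-1)(0) = 0
P_4→P_1: (-1)(-3) − (1)(-1) = 4
Σ = 6
Area = |Σ|/2 = 3.
Net area = 107.5 − 3 = 104.5.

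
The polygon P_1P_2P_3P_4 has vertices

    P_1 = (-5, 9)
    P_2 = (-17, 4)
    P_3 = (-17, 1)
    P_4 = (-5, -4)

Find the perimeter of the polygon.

|P_1P_2| = √((-12)² + (-5)²) = √169 = 13
|P_2P_3| = √((0)² + (-3)²) = √9 = 3
|P_3P_4| = √((12)² + (-5)²) = √169 = 13
|P_4P_1| = √((0)² + (13)²) = √169 = 13
Perimeter = 13 + 3 + 13 + 13 = 42.

42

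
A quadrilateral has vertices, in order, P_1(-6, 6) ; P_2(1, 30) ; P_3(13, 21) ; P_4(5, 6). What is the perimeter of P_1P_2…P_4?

68

|P_1P_2| = √((7)² + (24)²) = √625 = 25
|P_2P_3| = √((12)² + (-9)²) = √225 = 15
|P_3P_4| = √((-8)² + (-15)²) = √289 = 17
|P_4P_1| = √((-11)² + (0)²) = √121 = 11
Perimeter = 25 + 15 + 17 + 11 = 68.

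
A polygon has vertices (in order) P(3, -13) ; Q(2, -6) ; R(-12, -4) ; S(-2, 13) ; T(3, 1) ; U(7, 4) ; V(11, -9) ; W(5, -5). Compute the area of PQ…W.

219.5

Apply the shoelace formula: 2A = Σ (x_i·y_{i+1} − x_{i+1}·y_i), indices taken mod 8.
Cross-terms: 8, -80, -164, -41, 5, -107, -10, -50  ⇒  Σ = -439
Area = |Σ|/2 = 219.5.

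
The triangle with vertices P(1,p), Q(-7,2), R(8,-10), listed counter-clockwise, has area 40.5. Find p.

The doubled signed area Σ (x_i y_{i+1} − x_{i+1} y_i) is linear in p.
With p=0 it equals 66; the coefficient of p is 15 (from the two edges through P).
So 15·p + 66 = 2·40.5 = 81 ⇒ p = 1.

1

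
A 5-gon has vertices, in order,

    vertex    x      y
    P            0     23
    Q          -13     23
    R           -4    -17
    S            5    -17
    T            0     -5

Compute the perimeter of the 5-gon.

104

|PQ| = √((-13)² + (0)²) = √169 = 13
|QR| = √((9)² + (-40)²) = √1681 = 41
|RS| = √((9)² + (0)²) = √81 = 9
|ST| = √((-5)² + (12)²) = √169 = 13
|TP| = √((0)² + (28)²) = √784 = 28
Perimeter = 13 + 41 + 9 + 13 + 28 = 104.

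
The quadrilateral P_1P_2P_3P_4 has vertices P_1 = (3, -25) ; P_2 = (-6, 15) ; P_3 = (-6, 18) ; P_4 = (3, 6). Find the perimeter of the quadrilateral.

|P_1P_2| = √((-9)² + (40)²) = √1681 = 41
|P_2P_3| = √((0)² + (3)²) = √9 = 3
|P_3P_4| = √((9)² + (-12)²) = √225 = 15
|P_4P_1| = √((0)² + (-31)²) = √961 = 31
Perimeter = 41 + 3 + 15 + 31 = 90.

90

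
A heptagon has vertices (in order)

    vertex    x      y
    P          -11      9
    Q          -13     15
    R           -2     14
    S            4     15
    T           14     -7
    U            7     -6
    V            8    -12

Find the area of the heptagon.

P→Q: (-11)(15) − (-13)(9) = -48
Q→R: (-13)(14) − (-2)(15) = -152
R→S: (-2)(15) − (4)(14) = -86
S→T: (4)(-7) − (14)(15) = -238
T→U: (14)(-6) − (7)(-7) = -35
U→V: (7)(-12) − (8)(-6) = -36
V→P: (8)(9) − (-11)(-12) = -60
Σ = -655
Area = |Σ|/2 = 327.5.

327.5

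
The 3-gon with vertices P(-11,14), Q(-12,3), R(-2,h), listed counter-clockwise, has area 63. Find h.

-13

Write out the shoelace sum; only the two edges meeting at R involve h:
2·Area = [((-12)·h − (-2)·3) + ((-2)·14 − (-11)·h)] + 135
       = -1·h + 113 = 126
⇒ h = -13.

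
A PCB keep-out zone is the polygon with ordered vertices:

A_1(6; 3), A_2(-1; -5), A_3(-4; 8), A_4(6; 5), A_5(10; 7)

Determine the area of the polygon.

71.5

Apply the shoelace formula: 2A = Σ (x_i·y_{i+1} − x_{i+1}·y_i), indices taken mod 5.
Σ = (-27) + (-28) + (-68) + (-8) + (-12) = -143
Area = |Σ|/2 = 71.5.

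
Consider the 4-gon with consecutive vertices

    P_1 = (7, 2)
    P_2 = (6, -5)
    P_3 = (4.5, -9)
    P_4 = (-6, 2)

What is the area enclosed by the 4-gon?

Σ = (-47) + (-31.5) + (-45) + (-26) = -149.5
Area = |Σ|/2 = 74.75.

74.75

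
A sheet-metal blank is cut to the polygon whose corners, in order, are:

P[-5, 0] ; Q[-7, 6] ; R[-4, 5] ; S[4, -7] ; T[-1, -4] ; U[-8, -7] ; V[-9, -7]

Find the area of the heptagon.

Σ = (-30) + (-11) + (8) + (-23) + (-25) + (-7) + (-35) = -123
Area = |Σ|/2 = 61.5.

61.5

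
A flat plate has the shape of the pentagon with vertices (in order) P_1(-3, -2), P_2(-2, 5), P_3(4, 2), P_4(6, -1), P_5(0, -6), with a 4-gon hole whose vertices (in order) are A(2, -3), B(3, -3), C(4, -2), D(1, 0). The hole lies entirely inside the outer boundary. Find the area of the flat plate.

52.5

Outer boundary:
Apply the surveyor's formula: 2A = Σ (x_i·y_{i+1} − x_{i+1}·y_i), indices taken mod 5.
P_1→P_2: (-3)(5) − (-2)(-2) = -19
P_2→P_3: (-2)(2) − (4)(5) = -24
P_3→P_4: (4)(-1) − (6)(2) = -16
P_4→P_5: (6)(-6) − (0)(-1) = -36
P_5→P_1: (0)(-2) − (-3)(-6) = -18
Σ = -113
Area = |Σ|/2 = 56.5.
Hole:
Σ = (3) + (6) + (2) + (-3) = 8
Area = |Σ|/2 = 4.
Net area = 56.5 − 4 = 52.5.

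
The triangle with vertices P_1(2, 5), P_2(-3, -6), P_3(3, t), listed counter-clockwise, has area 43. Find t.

-10

Write out the shoelace sum; only the two edges meeting at P_3 involve t:
2·Area = [((-3)·t − 3·(-6)) + (3·5 − 2·t)] + 3
       = -5·t + 36 = 86
⇒ t = -10.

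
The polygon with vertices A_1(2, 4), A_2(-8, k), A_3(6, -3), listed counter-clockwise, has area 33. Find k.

Write out the shoelace sum; only the two edges meeting at A_2 involve k:
2·Area = [(2·k − (-8)·4) + ((-8)·(-3) − 6·k)] + 30
       = -4·k + 86 = 66
⇒ k = 5.

5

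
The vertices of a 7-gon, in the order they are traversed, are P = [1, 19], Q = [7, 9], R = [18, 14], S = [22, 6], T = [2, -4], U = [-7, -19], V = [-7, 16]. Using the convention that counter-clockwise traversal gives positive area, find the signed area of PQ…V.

-474

Apply the surveyor's formula: 2A = Σ (x_i·y_{i+1} − x_{i+1}·y_i), indices taken mod 7.
Σ = (-124) + (-64) + (-200) + (-100) + (-66) + (-245) + (-149) = -948
Signed area = Σ/2 = -474 (negative ⇒ clockwise traversal).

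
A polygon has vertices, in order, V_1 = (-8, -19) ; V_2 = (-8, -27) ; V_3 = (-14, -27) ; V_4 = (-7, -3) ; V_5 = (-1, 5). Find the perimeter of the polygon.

74

|V_1V_2| = √((0)² + (-8)²) = √64 = 8
|V_2V_3| = √((-6)² + (0)²) = √36 = 6
|V_3V_4| = √((7)² + (24)²) = √625 = 25
|V_4V_5| = √((6)² + (8)²) = √100 = 10
|V_5V_1| = √((-7)² + (-24)²) = √625 = 25
Perimeter = 8 + 6 + 25 + 10 + 25 = 74.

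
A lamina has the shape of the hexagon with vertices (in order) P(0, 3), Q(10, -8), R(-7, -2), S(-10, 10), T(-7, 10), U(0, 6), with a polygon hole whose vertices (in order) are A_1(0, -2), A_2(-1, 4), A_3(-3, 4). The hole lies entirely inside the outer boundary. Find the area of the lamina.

Outer boundary:
Cross-terms: -30, -76, -90, -30, -42, 0  ⇒  Σ = -268
Area = |Σ|/2 = 134.
Hole:
Cross-terms: -2, 8, 6  ⇒  Σ = 12
Area = |Σ|/2 = 6.
Net area = 134 − 6 = 128.

128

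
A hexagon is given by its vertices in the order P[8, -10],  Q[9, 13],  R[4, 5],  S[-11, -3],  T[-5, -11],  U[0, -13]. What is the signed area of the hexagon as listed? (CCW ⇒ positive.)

252.5

Apply Gauss's area formula: 2A = Σ (x_i·y_{i+1} − x_{i+1}·y_i), indices taken mod 6.
Σ = (194) + (-7) + (43) + (106) + (65) + (104) = 505
Signed area = Σ/2 = 252.5 (positive ⇒ counter-clockwise traversal).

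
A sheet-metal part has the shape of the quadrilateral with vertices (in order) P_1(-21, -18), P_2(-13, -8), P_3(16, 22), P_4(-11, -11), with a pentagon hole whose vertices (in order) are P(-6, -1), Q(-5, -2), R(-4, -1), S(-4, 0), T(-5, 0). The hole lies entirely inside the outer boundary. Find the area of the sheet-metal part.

Outer boundary:
Apply the surveyor's formula: 2A = Σ (x_i·y_{i+1} − x_{i+1}·y_i), indices taken mod 4.
Σ = (-66) + (-158) + (66) + (-33) = -191
Area = |Σ|/2 = 95.5.
Hole:
Cross-terms: 7, -3, -4, 0, 5  ⇒  Σ = 5
Area = |Σ|/2 = 2.5.
Net area = 95.5 − 2.5 = 93.

93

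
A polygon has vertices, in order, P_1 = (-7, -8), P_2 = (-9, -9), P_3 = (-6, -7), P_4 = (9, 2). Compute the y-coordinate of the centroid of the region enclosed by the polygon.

-34/7

Apply the shoelace (surveyor's) formula. First the cross-terms c_i = x_i·y_{i+1} − x_{i+1}·y_i:
  -9, 9, 51, -58  ⇒  2A = -7, A = -3.5.
Then Σ (y_i + y_{i+1})·c_i = 102, so ȳ = 102 / (6·(-3.5)) = -34/7.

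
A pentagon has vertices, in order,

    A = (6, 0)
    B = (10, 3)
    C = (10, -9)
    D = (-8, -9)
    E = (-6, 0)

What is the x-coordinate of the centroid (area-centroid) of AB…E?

Apply the shoelace (surveyor's) formula. First the cross-terms c_i = x_i·y_{i+1} − x_{i+1}·y_i:
  18, -120, -162, -54, 0  ⇒  2A = -318, A = -159.
Then Σ (x_i + x_{i+1})·c_i = -1680, so x̄ = -1680 / (6·(-159)) = 280/159.

280/159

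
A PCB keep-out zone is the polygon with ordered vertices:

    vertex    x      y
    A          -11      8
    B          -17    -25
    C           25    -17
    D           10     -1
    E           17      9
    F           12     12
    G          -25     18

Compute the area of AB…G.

Apply the shoelace (surveyor's) formula: 2A = Σ (x_i·y_{i+1} − x_{i+1}·y_i), indices taken mod 7.
A→B: (-11)(-25) − (-17)(8) = 411
B→C: (-17)(-17) − (25)(-25) = 914
C→D: (25)(-1) − (10)(-17) = 145
D→E: (10)(9) − (17)(-1) = 107
E→F: (17)(12) − (12)(9) = 96
F→G: (12)(18) − (-25)(12) = 516
G→A: (-25)(8) − (-11)(18) = -2
Σ = 2187
Area = |Σ|/2 = 1093.5.

1093.5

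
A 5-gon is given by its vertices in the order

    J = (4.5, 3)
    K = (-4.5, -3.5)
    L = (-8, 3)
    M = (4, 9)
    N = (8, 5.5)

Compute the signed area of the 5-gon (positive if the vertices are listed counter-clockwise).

Cross-terms: -2.25, -41.5, -84, -50, -0.75  ⇒  Σ = -178.5
Signed area = Σ/2 = -89.25 (negative ⇒ clockwise traversal).

-89.25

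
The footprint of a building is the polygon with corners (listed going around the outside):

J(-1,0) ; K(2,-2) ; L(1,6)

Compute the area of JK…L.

11

Apply the shoelace formula: 2A = Σ (x_i·y_{i+1} − x_{i+1}·y_i), indices taken mod 3.
Σ = (2) + (14) + (6) = 22
Area = |Σ|/2 = 11.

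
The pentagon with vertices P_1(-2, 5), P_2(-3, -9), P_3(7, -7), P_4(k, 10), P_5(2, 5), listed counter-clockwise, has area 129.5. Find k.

The doubled signed area Σ (x_i y_{i+1} − x_{i+1} y_i) is linear in k.
With k=0 it equals 187; the coefficient of k is 12 (from the two edges through P_4).
So 12·k + 187 = 2·129.5 = 259 ⇒ k = 6.

6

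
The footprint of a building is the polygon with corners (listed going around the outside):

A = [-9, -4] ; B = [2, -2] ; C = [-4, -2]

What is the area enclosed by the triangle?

Σ = (26) + (-12) + (-2) = 12
Area = |Σ|/2 = 6.

6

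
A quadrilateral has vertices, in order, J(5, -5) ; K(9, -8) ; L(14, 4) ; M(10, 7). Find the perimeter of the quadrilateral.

36

|JK| = √((4)² + (-3)²) = √25 = 5
|KL| = √((5)² + (12)²) = √169 = 13
|LM| = √((-4)² + (3)²) = √25 = 5
|MJ| = √((-5)² + (-12)²) = √169 = 13
Perimeter = 5 + 13 + 5 + 13 = 36.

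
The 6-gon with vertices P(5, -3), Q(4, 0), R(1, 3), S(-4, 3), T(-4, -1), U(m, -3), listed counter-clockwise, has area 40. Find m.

1

Write out the shoelace sum; only the two edges meeting at U involve m:
2·Area = [((-4)·(-3) − m·(-1)) + (m·(-3) − 5·(-3))] + 55
       = -2·m + 82 = 80
⇒ m = 1.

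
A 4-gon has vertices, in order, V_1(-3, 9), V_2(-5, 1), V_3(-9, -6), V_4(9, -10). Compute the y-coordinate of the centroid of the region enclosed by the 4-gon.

-355/138

Apply Gauss's area formula. First the cross-terms c_i = x_i·y_{i+1} − x_{i+1}·y_i:
  42, 39, 144, 51  ⇒  2A = 276, A = 138.
Then Σ (y_i + y_{i+1})·c_i = -2130, so ȳ = -2130 / (6·138) = -355/138.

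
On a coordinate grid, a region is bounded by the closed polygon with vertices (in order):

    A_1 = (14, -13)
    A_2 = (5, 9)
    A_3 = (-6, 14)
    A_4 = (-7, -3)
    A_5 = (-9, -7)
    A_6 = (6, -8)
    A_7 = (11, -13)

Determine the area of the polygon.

308

Cross-terms: 191, 124, 116, 22, 114, 10, 39  ⇒  Σ = 616
Area = |Σ|/2 = 308.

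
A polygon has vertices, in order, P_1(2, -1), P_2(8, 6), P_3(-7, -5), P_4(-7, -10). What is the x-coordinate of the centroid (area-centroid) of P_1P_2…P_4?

Apply the surveyor's formula. First the cross-terms c_i = x_i·y_{i+1} − x_{i+1}·y_i:
  20, 2, 35, 27  ⇒  2A = 84, A = 42.
Then Σ (x_i + x_{i+1})·c_i = -423, so x̄ = -423 / (6·42) = -47/28.

-47/28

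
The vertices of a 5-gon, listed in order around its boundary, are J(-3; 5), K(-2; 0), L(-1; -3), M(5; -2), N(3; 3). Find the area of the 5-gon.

J→K: (-3)(0) − (-2)(5) = 10
K→L: (-2)(-3) − (-1)(0) = 6
L→M: (-1)(-2) − (5)(-3) = 17
M→N: (5)(3) − (3)(-2) = 21
N→J: (3)(5) − (-3)(3) = 24
Σ = 78
Area = |Σ|/2 = 39.

39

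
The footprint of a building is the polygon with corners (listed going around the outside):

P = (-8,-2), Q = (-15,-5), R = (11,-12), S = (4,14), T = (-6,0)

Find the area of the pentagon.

271.5

Cross-terms: 10, 235, 202, 84, 12  ⇒  Σ = 543
Area = |Σ|/2 = 271.5.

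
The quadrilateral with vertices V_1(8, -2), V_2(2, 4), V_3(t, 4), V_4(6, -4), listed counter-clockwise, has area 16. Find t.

1

The doubled signed area Σ (x_i y_{i+1} − x_{i+1} y_i) is linear in t.
With t=0 it equals 40; the coefficient of t is -8 (from the two edges through V_3).
So -8·t + 40 = 2·16 = 32 ⇒ t = 1.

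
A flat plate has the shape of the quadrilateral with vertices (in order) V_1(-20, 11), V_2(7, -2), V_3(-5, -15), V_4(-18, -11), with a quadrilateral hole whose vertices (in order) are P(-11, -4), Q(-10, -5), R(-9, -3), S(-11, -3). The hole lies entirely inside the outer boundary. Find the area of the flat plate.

Outer boundary:
Apply Gauss's area formula: 2A = Σ (x_i·y_{i+1} − x_{i+1}·y_i), indices taken mod 4.
Σ = (-37) + (-115) + (-215) + (-418) = -785
Area = |Σ|/2 = 392.5.
Hole:
P→Q: (-11)(-5) − (-10)(-4) = 15
Q→R: (-10)(-3) − (-9)(-5) = -15
R→S: (-9)(-3) − (-11)(-3) = -6
S→P: (-11)(-4) − (-11)(-3) = 11
Σ = 5
Area = |Σ|/2 = 2.5.
Net area = 392.5 − 2.5 = 390.

390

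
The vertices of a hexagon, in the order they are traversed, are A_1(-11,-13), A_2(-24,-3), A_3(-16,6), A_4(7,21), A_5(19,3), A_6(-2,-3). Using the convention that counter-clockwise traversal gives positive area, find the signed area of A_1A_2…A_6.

Apply the surveyor's formula: 2A = Σ (x_i·y_{i+1} − x_{i+1}·y_i), indices taken mod 6.
Cross-terms: -279, -192, -378, -378, -51, -7  ⇒  Σ = -1285
Signed area = Σ/2 = -642.5 (negative ⇒ clockwise traversal).

-642.5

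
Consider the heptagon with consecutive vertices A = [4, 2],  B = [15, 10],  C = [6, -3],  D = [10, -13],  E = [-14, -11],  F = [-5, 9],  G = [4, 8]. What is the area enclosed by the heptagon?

358

Cross-terms: 10, -105, -48, -292, -181, -76, -24  ⇒  Σ = -716
Area = |Σ|/2 = 358.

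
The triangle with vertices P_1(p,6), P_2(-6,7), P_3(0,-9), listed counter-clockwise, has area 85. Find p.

5

Write out the shoelace sum; only the two edges meeting at P_1 involve p:
2·Area = [(0·6 − p·(-9)) + (p·7 − (-6)·6)] + 54
       = 16·p + 90 = 170
⇒ p = 5.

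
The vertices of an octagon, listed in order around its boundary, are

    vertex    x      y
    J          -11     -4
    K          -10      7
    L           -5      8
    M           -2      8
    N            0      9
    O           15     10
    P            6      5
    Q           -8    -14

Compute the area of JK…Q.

245

Apply the shoelace formula: 2A = Σ (x_i·y_{i+1} − x_{i+1}·y_i), indices taken mod 8.
Σ = (-117) + (-45) + (-24) + (-18) + (-135) + (15) + (-44) + (-122) = -490
Area = |Σ|/2 = 245.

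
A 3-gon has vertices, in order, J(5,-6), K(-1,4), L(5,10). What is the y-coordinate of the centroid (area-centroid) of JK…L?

Apply the shoelace (surveyor's) formula. First the cross-terms c_i = x_i·y_{i+1} − x_{i+1}·y_i:
  14, -30, -80  ⇒  2A = -96, A = -48.
Then Σ (y_i + y_{i+1})·c_i = -768, so ȳ = -768 / (6·(-48)) = 8/3.

8/3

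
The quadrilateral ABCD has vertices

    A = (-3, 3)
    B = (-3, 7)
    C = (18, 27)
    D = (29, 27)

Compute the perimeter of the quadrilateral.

84

|AB| = √((0)² + (4)²) = √16 = 4
|BC| = √((21)² + (20)²) = √841 = 29
|CD| = √((11)² + (0)²) = √121 = 11
|DA| = √((-32)² + (-24)²) = √1600 = 40
Perimeter = 4 + 29 + 11 + 40 = 84.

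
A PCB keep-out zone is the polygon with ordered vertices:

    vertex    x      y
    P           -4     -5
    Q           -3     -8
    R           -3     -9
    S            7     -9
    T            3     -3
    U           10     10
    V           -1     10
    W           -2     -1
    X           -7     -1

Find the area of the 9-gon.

166.5

Σ = (17) + (3) + (90) + (6) + (60) + (110) + (21) + (-5) + (31) = 333
Area = |Σ|/2 = 166.5.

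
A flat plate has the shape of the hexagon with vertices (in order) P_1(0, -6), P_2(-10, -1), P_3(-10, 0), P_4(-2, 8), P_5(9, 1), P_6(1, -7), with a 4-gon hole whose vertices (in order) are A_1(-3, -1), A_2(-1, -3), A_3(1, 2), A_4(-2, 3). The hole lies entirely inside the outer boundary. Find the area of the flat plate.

133.5

Outer boundary:
P_1→P_2: (0)(-1) − (-10)(-6) = -60
P_2→P_3: (-10)(0) − (-10)(-1) = -10
P_3→P_4: (-10)(8) − (-2)(0) = -80
P_4→P_5: (-2)(1) − (9)(8) = -74
P_5→P_6: (9)(-7) − (1)(1) = -64
P_6→P_1: (1)(-6) − (0)(-7) = -6
Σ = -294
Area = |Σ|/2 = 147.
Hole:
Apply the shoelace (surveyor's) formula: 2A = Σ (x_i·y_{i+1} − x_{i+1}·y_i), indices taken mod 4.
Σ = (8) + (1) + (7) + (11) = 27
Area = |Σ|/2 = 13.5.
Net area = 147 − 13.5 = 133.5.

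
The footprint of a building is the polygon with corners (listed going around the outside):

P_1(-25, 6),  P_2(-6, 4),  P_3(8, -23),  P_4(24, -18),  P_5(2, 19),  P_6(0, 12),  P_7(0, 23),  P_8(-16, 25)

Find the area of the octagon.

931.5

Apply the shoelace (surveyor's) formula: 2A = Σ (x_i·y_{i+1} − x_{i+1}·y_i), indices taken mod 8.
Σ = (-64) + (106) + (408) + (492) + (24) + (0) + (368) + (529) = 1863
Area = |Σ|/2 = 931.5.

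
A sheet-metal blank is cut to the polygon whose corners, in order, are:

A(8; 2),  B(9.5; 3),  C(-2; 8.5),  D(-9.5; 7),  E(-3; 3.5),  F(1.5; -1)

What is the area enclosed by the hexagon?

Apply the shoelace formula: 2A = Σ (x_i·y_{i+1} − x_{i+1}·y_i), indices taken mod 6.
Σ = (5) + (86.75) + (66.75) + (-12.25) + (-2.25) + (11) = 155
Area = |Σ|/2 = 77.5.

77.5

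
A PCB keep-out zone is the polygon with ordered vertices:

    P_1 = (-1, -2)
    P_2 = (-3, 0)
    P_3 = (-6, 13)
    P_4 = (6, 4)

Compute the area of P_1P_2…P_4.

77.5

Σ = (-6) + (-39) + (-102) + (-8) = -155
Area = |Σ|/2 = 77.5.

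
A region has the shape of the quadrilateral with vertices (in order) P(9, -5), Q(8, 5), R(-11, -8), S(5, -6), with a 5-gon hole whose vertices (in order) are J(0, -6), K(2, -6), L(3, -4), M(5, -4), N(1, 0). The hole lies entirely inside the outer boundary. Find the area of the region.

91.5

Outer boundary:
Apply the surveyor's formula: 2A = Σ (x_i·y_{i+1} − x_{i+1}·y_i), indices taken mod 4.
Σ = (85) + (-9) + (106) + (29) = 211
Area = |Σ|/2 = 105.5.
Hole:
Σ = (12) + (10) + (8) + (4) + (-6) = 28
Area = |Σ|/2 = 14.
Net area = 105.5 − 14 = 91.5.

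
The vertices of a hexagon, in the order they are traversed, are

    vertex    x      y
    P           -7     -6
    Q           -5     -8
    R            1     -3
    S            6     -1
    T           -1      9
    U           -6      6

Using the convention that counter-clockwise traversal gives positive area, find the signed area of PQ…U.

Apply the shoelace (surveyor's) formula: 2A = Σ (x_i·y_{i+1} − x_{i+1}·y_i), indices taken mod 6.
P→Q: (-7)(-8) − (-5)(-6) = 26
Q→R: (-5)(-3) − (1)(-8) = 23
R→S: (1)(-1) − (6)(-3) = 17
S→T: (6)(9) − (-1)(-1) = 53
T→U: (-1)(6) − (-6)(9) = 48
U→P: (-6)(-6) − (-7)(6) = 78
Σ = 245
Signed area = Σ/2 = 122.5 (positive ⇒ counter-clockwise traversal).

122.5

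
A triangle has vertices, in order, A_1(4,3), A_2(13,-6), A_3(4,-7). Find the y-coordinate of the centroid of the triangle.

-10/3

Apply Gauss's area formula. First the cross-terms c_i = x_i·y_{i+1} − x_{i+1}·y_i:
  -63, -67, 40  ⇒  2A = -90, A = -45.
Then Σ (y_i + y_{i+1})·c_i = 900, so ȳ = 900 / (6·(-45)) = -10/3.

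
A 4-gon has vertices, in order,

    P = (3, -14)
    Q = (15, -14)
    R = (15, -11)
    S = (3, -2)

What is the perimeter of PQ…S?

42

|PQ| = √((12)² + (0)²) = √144 = 12
|QR| = √((0)² + (3)²) = √9 = 3
|RS| = √((-12)² + (9)²) = √225 = 15
|SP| = √((0)² + (-12)²) = √144 = 12
Perimeter = 12 + 3 + 15 + 12 = 42.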